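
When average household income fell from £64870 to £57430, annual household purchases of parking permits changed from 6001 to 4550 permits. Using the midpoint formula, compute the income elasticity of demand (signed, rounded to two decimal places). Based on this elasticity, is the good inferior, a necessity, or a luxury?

%ΔQ = (4550 − 6001)/[( 6001 + 4550)/2] = -1451/5275.5 = -0.275045…
%ΔIncome = (57430 − 64870)/[( 64870 + 57430)/2] = -7440/61150 = -0.121668…
E_income = (-1451/5275.5) / (-7440/61150) = 2.2606…
E_income > 1 ⇒ normal good, luxury.

2.26; luxury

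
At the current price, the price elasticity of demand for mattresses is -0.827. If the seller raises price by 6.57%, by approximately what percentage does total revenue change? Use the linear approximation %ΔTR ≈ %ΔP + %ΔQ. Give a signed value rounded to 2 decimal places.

%ΔQ ≈ Ed × %ΔP = (-0.827) × (+6.57%) = -5.4334%
%ΔTR ≈ %ΔP + %ΔQ = (+6.57%) + (-5.4334%) = +1.1366%

+1.14%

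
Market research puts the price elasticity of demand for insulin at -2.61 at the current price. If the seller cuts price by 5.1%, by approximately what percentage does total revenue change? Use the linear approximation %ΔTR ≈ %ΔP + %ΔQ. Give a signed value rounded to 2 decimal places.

%ΔQ ≈ Ed × %ΔP = (-2.61) × (-5.1%) = +13.3110%
%ΔTR ≈ %ΔP + %ΔQ = (-5.1%) + (+13.3110%) = +8.2110%

+8.21%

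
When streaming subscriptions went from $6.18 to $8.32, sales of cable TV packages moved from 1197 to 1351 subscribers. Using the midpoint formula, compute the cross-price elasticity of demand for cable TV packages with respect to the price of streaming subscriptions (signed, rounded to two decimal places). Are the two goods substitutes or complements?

%ΔQ_{cable TV packages} = (1351 − 1197)/avg = 154/1274 = 0.120879…
%ΔP_{streaming subscriptions} = (8.32 − 6.18)/avg = 2.14/7.25 = 0.295172…
E_cross = (154/1274) / (2.14/7.25) = 0.4095…
E_cross > 0 ⇒ the goods are substitutes.

0.41; substitutes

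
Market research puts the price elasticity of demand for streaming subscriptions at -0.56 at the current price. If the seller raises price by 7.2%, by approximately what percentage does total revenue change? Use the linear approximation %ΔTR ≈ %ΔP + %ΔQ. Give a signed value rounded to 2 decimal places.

+3.17%

%ΔQ ≈ Ed × %ΔP = (-0.56) × (+7.2%) = -4.0320%
%ΔTR ≈ %ΔP + %ΔQ = (+7.2%) + (-4.0320%) = +3.1680%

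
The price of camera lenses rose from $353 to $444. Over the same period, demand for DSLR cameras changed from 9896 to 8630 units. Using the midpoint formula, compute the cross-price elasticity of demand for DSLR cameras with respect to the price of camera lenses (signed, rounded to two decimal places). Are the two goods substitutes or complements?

-0.60; complements

%ΔQ_{DSLR cameras} = (8630 − 9896)/avg = -1266/9263 = -0.136672…
%ΔP_{camera lenses} = (444 − 353)/avg = 91/398.5 = 0.228356…
E_cross = (-1266/9263) / (91/398.5) = -0.5985…
E_cross < 0 ⇒ the goods are complements.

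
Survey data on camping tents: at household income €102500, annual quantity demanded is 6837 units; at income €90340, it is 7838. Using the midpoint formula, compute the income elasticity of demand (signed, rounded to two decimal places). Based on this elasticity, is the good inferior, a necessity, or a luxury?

-1.08; inferior

%ΔQ = (7838 − 6837)/[( 6837 + 7838)/2] = 1001/7337.5 = 0.136422…
%ΔIncome = (90340 − 102500)/[( 102500 + 90340)/2] = -12160/96420 = -0.126114…
E_income = (1001/7337.5) / (-12160/96420) = -1.0817…
E_income < 0 ⇒ inferior good.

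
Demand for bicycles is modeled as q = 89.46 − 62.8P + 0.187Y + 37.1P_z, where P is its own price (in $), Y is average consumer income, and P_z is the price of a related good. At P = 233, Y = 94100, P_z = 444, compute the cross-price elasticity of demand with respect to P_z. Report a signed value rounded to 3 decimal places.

0.844

At the given values, q = 89.46 − 62.8(233) + 0.187(94100) + 37.1(444) = 19526.16.
∂q/∂P_z = 37.1.
E = (37.1) × (444/19526.16) = 0.84360…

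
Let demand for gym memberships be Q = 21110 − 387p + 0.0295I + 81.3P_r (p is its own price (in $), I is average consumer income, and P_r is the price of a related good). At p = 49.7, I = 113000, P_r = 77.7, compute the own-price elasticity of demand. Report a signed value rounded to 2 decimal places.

-1.67

At the given values, Q = 21110 − 387(49.7) + 0.0295(113000) + 81.3(77.7) = 11526.61.
∂Q/∂p = −387.
E = (-387) × (49.7/11526.61) = -1.6686…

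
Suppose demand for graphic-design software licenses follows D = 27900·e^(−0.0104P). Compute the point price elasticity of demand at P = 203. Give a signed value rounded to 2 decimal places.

dD/dP = −0.0104·D = -35.1362. At P = 203, D = 3378.48.
Ed = (dD/dP)·(P/D) = (-35.1362) × (203/3378.48) = -2.1112

-2.11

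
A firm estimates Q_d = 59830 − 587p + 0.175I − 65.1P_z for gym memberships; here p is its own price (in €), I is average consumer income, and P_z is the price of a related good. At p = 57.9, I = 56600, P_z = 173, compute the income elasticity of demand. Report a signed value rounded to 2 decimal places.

0.40

At the given values, Q_d = 59830 − 587(57.9) + 0.175(56600) − 65.1(173) = 24485.4.
∂Q_d/∂I = 0.175.
E = (0.175) × (56600/24485.4) = 0.4045…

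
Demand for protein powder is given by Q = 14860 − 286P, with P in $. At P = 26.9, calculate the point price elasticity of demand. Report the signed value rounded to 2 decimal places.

-1.07

dQ/dP = −286. At P = 26.9, Q = 14860 − 286(26.9) = 7166.6.
Ed = (dQ/dP)·(P/Q) = −286 × (26.9/7166.6) = -1.0735…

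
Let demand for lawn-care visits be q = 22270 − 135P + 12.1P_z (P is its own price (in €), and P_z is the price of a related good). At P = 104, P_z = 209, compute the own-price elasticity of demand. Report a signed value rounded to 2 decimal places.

At the given values, q = 22270 − 135(104) + 12.1(209) = 10758.9.
∂q/∂P = −135.
E = (-135) × (104/10758.9) = -1.3049…

-1.30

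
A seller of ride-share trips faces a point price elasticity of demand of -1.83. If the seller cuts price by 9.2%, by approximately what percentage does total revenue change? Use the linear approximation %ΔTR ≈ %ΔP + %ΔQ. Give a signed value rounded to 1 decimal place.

%ΔQ ≈ Ed × %ΔP = (-1.83) × (-9.2%) = +16.8360%
%ΔTR ≈ %ΔP + %ΔQ = (-9.2%) + (+16.8360%) = +7.6360%

+7.6%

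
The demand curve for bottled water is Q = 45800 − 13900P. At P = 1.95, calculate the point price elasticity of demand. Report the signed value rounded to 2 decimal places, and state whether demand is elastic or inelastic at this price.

dQ/dP = −13900. At P = 1.95, Q = 45800 − 13900(1.95) = 18695.
Ed = (dQ/dP)·(P/Q) = −13900 × (1.95/18695) = -1.4498…
|Ed| = 1.45 > 1, so demand is elastic.

-1.45; elastic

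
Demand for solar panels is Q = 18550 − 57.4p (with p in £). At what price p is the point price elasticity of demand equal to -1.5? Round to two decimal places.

193.90

Ed = −57.4p/(18550 − 57.4p). Set this equal to -1.5:
57.4p = 1.5·(18550 − 57.4p) ⇒ 57.4p(1 + 1.5) = 1.5·18550
p = 1.5·18550 / (57.4·2.5) = 193.9024…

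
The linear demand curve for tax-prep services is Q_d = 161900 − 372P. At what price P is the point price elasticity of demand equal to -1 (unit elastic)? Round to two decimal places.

217.61

Ed = −372P/(161900 − 372P). Set this equal to -1:
372P = 1·(161900 − 372P) ⇒ 372P(1 + 1) = 1·161900
P = 1·161900 / (372·2) = 217.6075…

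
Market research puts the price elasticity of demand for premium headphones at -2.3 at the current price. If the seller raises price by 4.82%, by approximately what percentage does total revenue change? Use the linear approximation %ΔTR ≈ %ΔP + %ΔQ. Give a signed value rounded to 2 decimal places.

%ΔQ ≈ Ed × %ΔP = (-2.3) × (+4.82%) = -11.0860%
%ΔTR ≈ %ΔP + %ΔQ = (+4.82%) + (-11.0860%) = -6.2660%

-6.27%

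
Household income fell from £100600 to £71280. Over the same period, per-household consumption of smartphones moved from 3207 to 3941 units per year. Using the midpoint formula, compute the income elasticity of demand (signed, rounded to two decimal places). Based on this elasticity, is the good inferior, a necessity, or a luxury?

%ΔQ = (3941 − 3207)/[( 3207 + 3941)/2] = 734/3574 = 0.205372…
%ΔIncome = (71280 − 100600)/[( 100600 + 71280)/2] = -29320/85940 = -0.341168…
E_income = (734/3574) / (-29320/85940) = -0.6019…
E_income < 0 ⇒ inferior good.

-0.60; inferior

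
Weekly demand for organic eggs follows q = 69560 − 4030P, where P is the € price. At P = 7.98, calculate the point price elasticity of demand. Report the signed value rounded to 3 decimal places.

dq/dP = −4030. At P = 7.98, q = 69560 − 4030(7.98) = 37400.6.
Ed = (dq/dP)·(P/q) = −4030 × (7.98/37400.6) = -0.85986…

-0.860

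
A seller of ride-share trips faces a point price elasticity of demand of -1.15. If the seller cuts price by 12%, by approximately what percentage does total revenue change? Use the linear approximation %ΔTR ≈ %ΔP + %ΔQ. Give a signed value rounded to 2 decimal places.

+1.80%

%ΔQ ≈ Ed × %ΔP = (-1.15) × (-12%) = +13.8000%
%ΔTR ≈ %ΔP + %ΔQ = (-12%) + (+13.8000%) = +1.8000%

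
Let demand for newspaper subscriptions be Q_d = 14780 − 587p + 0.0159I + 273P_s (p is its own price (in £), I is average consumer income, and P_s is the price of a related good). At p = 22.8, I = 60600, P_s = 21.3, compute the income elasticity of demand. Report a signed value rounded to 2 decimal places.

0.12

At the given values, Q_d = 14780 − 587(22.8) + 0.0159(60600) + 273(21.3) = 8174.84.
∂Q_d/∂I = 0.0159.
E = (0.0159) × (60600/8174.84) = 0.1178…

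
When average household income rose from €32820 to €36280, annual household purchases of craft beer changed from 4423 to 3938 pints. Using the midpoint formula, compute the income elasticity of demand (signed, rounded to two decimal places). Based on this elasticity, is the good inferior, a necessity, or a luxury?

-1.16; inferior

%ΔQ = (3938 − 4423)/[( 4423 + 3938)/2] = -485/4180.5 = -0.116014…
%ΔIncome = (36280 − 32820)/[( 32820 + 36280)/2] = 3460/34550 = 0.100144…
E_income = (-485/4180.5) / (3460/34550) = -1.1584…
E_income < 0 ⇒ inferior good.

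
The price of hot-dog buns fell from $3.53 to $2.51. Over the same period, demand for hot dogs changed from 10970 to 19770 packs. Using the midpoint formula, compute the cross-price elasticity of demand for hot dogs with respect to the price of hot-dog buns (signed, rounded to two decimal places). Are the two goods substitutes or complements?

-1.70; complements

%ΔQ_{hot dogs} = (19770 − 10970)/avg = 8800/15370 = 0.572543…
%ΔP_{hot-dog buns} = (2.51 − 3.53)/avg = -1.02/3.02 = -0.337748…
E_cross = (8800/15370) / (-1.02/3.02) = -1.6951…
E_cross < 0 ⇒ the goods are complements.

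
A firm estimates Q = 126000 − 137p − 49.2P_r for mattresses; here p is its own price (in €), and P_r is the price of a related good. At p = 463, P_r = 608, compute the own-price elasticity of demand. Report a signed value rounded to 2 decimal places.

-1.94

At the given values, Q = 126000 − 137(463) − 49.2(608) = 32655.4.
∂Q/∂p = −137.
E = (-137) × (463/32655.4) = -1.9424…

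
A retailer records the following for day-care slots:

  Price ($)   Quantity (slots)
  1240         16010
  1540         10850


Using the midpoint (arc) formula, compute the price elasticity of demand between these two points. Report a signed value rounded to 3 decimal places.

-1.780

%ΔQ = (10850 − 16010) / [(16010 + 10850)/2] = -5160/13430 = -0.384214…
%ΔP = (1540 − 1240) / [(1240 + 1540)/2] = 300/1390 = 0.215827…
Arc Ed = %ΔQ / %ΔP = (-5160/13430) / (300/1390) = -1.78019…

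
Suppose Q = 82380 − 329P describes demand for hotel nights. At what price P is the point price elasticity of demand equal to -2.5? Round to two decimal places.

178.85

Ed = −329P/(82380 − 329P). Set this equal to -2.5:
329P = 2.5·(82380 − 329P) ⇒ 329P(1 + 2.5) = 2.5·82380
P = 2.5·82380 / (329·3.5) = 178.8536…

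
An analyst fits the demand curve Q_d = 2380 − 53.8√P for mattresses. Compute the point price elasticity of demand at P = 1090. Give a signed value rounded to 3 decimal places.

-1.471

dQ_d/dP = −53.8/(2√P) = -0.814778. At P = 1090, Q_d = 603.785.
Ed = (dQ_d/dP)·(P/Q_d) = (-0.814778) × (1090/603.785) = -1.47090…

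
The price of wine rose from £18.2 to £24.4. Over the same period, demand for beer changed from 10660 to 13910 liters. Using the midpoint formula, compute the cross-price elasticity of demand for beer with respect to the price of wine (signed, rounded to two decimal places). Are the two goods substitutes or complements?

0.91; substitutes

%ΔQ_{beer} = (13910 − 10660)/avg = 3250/12285 = 0.264550…
%ΔP_{wine} = (24.4 − 18.2)/avg = 6.2/21.3 = 0.291079…
E_cross = (3250/12285) / (6.2/21.3) = 0.9088…
E_cross > 0 ⇒ the goods are substitutes.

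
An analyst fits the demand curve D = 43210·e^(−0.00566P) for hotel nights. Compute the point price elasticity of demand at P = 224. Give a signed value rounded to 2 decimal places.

dD/dP = −0.00566·D = -68.8311. At P = 224, D = 12161.
Ed = (dD/dP)·(P/D) = (-68.8311) × (224/12161) = -1.2678…

-1.27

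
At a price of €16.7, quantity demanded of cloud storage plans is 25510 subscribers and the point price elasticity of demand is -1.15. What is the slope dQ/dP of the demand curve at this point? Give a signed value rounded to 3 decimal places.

Ed = (dQ/dP)·(P/Q) ⇒ dQ/dP = Ed·Q/P = (-1.15)·25510/16.7 = -1756.67664…

-1756.677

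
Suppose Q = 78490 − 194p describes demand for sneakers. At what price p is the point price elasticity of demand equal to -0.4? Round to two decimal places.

Ed = −194p/(78490 − 194p). Set this equal to -0.4:
194p = 0.4·(78490 − 194p) ⇒ 194p(1 + 0.4) = 0.4·78490
p = 0.4·78490 / (194·1.4) = 115.5964…

115.60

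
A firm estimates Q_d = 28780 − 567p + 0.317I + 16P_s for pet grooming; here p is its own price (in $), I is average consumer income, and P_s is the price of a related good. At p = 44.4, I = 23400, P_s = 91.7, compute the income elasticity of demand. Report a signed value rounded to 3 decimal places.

At the given values, Q_d = 28780 − 567(44.4) + 0.317(23400) + 16(91.7) = 12490.2.
∂Q_d/∂I = 0.317.
E = (0.317) × (23400/12490.2) = 0.59388…

0.594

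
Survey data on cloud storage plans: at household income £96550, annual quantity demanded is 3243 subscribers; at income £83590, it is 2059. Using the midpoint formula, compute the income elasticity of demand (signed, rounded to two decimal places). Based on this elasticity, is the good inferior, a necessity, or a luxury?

3.10; luxury

%ΔQ = (2059 − 3243)/[( 3243 + 2059)/2] = -1184/2651 = -0.446623…
%ΔIncome = (83590 − 96550)/[( 96550 + 83590)/2] = -12960/90070 = -0.143888…
E_income = (-1184/2651) / (-12960/90070) = 3.1039…
E_income > 1 ⇒ normal good, luxury.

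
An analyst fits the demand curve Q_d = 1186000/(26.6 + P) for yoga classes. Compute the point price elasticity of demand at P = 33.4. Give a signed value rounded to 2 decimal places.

dQ_d/dP = −1186000/(26.6 + P)² = -329.444. At P = 33.4, Q_d = 19766.7.
Ed = (dQ_d/dP)·(P/Q_d) = (-329.444) × (33.4/19766.7) = -0.5566…

-0.56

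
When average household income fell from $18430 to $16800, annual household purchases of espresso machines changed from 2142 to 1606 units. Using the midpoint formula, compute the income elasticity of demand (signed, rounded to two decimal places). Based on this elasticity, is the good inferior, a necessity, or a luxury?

3.09; luxury

%ΔQ = (1606 − 2142)/[( 2142 + 1606)/2] = -536/1874 = -0.286019…
%ΔIncome = (16800 − 18430)/[( 18430 + 16800)/2] = -1630/17615 = -0.092534…
E_income = (-536/1874) / (-1630/17615) = 3.0909…
E_income > 1 ⇒ normal good, luxury.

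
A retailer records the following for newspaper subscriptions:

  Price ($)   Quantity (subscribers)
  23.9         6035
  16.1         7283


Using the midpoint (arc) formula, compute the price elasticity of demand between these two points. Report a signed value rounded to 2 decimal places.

%ΔQ = (7283 − 6035) / [(6035 + 7283)/2] = 1248/6659 = 0.187415…
%ΔP = (16.1 − 23.9) / [(23.9 + 16.1)/2] = -7.8/20 = -0.39
Arc Ed = %ΔQ / %ΔP = (1248/6659) / (-7.8/20) = -0.4805…

-0.48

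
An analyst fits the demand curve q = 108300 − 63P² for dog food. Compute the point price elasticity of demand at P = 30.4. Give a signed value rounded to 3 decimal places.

-2.325

dq/dP = −2·63·P = -3830.4. At P = 30.4, q = 50077.92.
Ed = (dq/dP)·(P/q) = (-3830.4) × (30.4/50077.92) = -2.32525…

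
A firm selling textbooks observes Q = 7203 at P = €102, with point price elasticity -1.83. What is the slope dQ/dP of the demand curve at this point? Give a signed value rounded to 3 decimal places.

Ed = (dQ/dP)·(P/Q) ⇒ dQ/dP = Ed·Q/P = (-1.83)·7203/102 = -129.23029…

-129.230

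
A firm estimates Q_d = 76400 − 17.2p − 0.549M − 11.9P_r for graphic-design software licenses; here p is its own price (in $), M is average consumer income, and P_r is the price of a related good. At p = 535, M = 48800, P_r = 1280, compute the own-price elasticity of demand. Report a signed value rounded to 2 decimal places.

At the given values, Q_d = 76400 − 17.2(535) − 0.549(48800) − 11.9(1280) = 25174.8.
∂Q_d/∂p = −17.2.
E = (-17.2) × (535/25174.8) = -0.3655…

-0.37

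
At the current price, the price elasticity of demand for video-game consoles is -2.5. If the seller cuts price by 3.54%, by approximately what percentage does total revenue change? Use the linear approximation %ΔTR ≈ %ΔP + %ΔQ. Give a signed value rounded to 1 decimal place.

%ΔQ ≈ Ed × %ΔP = (-2.5) × (-3.54%) = +8.8500%
%ΔTR ≈ %ΔP + %ΔQ = (-3.54%) + (+8.8500%) = +5.3100%

+5.3%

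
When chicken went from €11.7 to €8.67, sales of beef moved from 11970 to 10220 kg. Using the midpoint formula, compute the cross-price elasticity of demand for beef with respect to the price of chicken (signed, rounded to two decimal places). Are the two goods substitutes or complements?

0.53; substitutes

%ΔQ_{beef} = (10220 − 11970)/avg = -1750/11095 = -0.157728…
%ΔP_{chicken} = (8.67 − 11.7)/avg = -3.03/10.185 = -0.297496…
E_cross = (-1750/11095) / (-3.03/10.185) = 0.5301…
E_cross > 0 ⇒ the goods are substitutes.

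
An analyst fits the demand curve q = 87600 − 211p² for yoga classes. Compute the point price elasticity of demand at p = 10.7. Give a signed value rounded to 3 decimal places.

dq/dp = −2·211·p = -4515.4. At p = 10.7, q = 63442.61.
Ed = (dq/dp)·(p/q) = (-4515.4) × (10.7/63442.61) = -0.76155…

-0.762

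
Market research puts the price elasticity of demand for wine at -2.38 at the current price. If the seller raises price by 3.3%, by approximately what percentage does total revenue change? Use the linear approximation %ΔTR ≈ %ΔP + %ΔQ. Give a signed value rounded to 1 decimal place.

%ΔQ ≈ Ed × %ΔP = (-2.38) × (+3.3%) = -7.8540%
%ΔTR ≈ %ΔP + %ΔQ = (+3.3%) + (-7.8540%) = -4.5540%

-4.6%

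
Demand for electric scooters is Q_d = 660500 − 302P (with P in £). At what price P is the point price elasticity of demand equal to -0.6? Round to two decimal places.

820.16

Ed = −302P/(660500 − 302P). Set this equal to -0.6:
302P = 0.6·(660500 − 302P) ⇒ 302P(1 + 0.6) = 0.6·660500
P = 0.6·660500 / (302·1.6) = 820.1572…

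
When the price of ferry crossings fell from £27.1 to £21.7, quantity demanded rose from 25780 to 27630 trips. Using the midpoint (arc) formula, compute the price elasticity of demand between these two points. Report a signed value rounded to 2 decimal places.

-0.31

%ΔQ = (27630 − 25780) / [(25780 + 27630)/2] = 1850/26705 = 0.069275…
%ΔP = (21.7 − 27.1) / [(27.1 + 21.7)/2] = -5.4/24.4 = -0.221311…
Arc Ed = %ΔQ / %ΔP = (1850/26705) / (-5.4/24.4) = -0.3130…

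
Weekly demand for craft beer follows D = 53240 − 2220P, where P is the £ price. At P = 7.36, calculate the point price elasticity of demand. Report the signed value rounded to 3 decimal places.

dD/dP = −2220. At P = 7.36, D = 53240 − 2220(7.36) = 36900.8.
Ed = (dD/dP)·(P/D) = −2220 × (7.36/36900.8) = -0.44278…

-0.443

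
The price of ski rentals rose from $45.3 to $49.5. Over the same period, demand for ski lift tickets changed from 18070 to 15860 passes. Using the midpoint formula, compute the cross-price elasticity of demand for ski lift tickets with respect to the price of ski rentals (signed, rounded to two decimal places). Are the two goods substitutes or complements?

-1.47; complements

%ΔQ_{ski lift tickets} = (15860 − 18070)/avg = -2210/16965 = -0.130268…
%ΔP_{ski rentals} = (49.5 − 45.3)/avg = 4.2/47.4 = 0.088607…
E_cross = (-2210/16965) / (4.2/47.4) = -1.4701…
E_cross < 0 ⇒ the goods are complements.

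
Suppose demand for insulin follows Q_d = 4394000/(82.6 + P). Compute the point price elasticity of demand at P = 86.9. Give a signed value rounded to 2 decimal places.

dQ_d/dP = −4394000/(82.6 + P)² = -152.94. At P = 86.9, Q_d = 25923.3.
Ed = (dQ_d/dP)·(P/Q_d) = (-152.94) × (86.9/25923.3) = -0.5126…

-0.51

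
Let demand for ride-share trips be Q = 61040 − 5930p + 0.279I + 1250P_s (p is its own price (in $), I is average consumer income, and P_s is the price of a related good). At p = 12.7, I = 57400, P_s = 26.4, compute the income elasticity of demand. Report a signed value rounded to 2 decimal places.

0.46

At the given values, Q = 61040 − 5930(12.7) + 0.279(57400) + 1250(26.4) = 34743.6.
∂Q/∂I = 0.279.
E = (0.279) × (57400/34743.6) = 0.4609…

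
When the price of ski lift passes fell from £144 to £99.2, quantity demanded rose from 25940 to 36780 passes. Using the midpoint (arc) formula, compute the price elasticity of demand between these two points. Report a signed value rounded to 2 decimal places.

%ΔQ = (36780 − 25940) / [(25940 + 36780)/2] = 10840/31360 = 0.345663…
%ΔP = (99.2 − 144) / [(144 + 99.2)/2] = -44.8/121.6 = -0.368421…
Arc Ed = %ΔQ / %ΔP = (10840/31360) / (-44.8/121.6) = -0.9382…

-0.94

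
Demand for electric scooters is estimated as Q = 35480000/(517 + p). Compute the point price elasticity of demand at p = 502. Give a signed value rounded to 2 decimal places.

-0.49

dQ/dp = −35480000/(517 + p)² = -34.1692. At p = 502, Q = 34818.4.
Ed = (dQ/dp)·(p/Q) = (-34.1692) × (502/34818.4) = -0.4926…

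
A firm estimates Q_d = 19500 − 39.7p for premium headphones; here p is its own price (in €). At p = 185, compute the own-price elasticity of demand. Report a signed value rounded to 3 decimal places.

At the given values, Q_d = 19500 − 39.7(185) = 12155.5.
∂Q_d/∂p = −39.7.
E = (-39.7) × (185/12155.5) = -0.60421…

-0.604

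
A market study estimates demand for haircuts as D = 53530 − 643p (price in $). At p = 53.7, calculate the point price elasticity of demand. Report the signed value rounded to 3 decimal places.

dD/dp = −643. At p = 53.7, D = 53530 − 643(53.7) = 19000.9.
Ed = (dD/dp)·(p/D) = −643 × (53.7/19000.9) = -1.81723…

-1.817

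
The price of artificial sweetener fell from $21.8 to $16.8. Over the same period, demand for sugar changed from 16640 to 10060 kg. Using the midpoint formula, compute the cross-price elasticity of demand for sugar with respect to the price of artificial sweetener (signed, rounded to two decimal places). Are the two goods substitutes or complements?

1.90; substitutes

%ΔQ_{sugar} = (10060 − 16640)/avg = -6580/13350 = -0.492883…
%ΔP_{artificial sweetener} = (16.8 − 21.8)/avg = -5/19.3 = -0.259067…
E_cross = (-6580/13350) / (-5/19.3) = 1.9025…
E_cross > 0 ⇒ the goods are substitutes.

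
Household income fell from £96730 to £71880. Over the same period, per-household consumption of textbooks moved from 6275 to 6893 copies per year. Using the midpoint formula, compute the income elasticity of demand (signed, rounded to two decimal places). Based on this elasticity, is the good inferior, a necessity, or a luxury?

%ΔQ = (6893 − 6275)/[( 6275 + 6893)/2] = 618/6584 = 0.093863…
%ΔIncome = (71880 − 96730)/[( 96730 + 71880)/2] = -24850/84305 = -0.294763…
E_income = (618/6584) / (-24850/84305) = -0.3184…
E_income < 0 ⇒ inferior good.

-0.32; inferior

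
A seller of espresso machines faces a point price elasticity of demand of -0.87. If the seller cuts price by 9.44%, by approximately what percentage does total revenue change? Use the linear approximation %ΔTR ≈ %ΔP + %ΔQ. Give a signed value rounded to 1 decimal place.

-1.2%

%ΔQ ≈ Ed × %ΔP = (-0.87) × (-9.44%) = +8.2128%
%ΔTR ≈ %ΔP + %ΔQ = (-9.44%) + (+8.2128%) = -1.2272%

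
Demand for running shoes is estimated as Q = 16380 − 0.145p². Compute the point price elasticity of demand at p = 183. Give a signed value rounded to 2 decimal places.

-0.84

dQ/dp = −2·0.145·p = -53.07. At p = 183, Q = 11524.095.
Ed = (dQ/dp)·(p/Q) = (-53.07) × (183/11524.095) = -0.8427…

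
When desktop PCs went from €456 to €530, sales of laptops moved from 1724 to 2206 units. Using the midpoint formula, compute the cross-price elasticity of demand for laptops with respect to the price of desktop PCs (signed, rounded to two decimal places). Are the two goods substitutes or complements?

1.63; substitutes

%ΔQ_{laptops} = (2206 − 1724)/avg = 482/1965 = 0.245292…
%ΔP_{desktop PCs} = (530 − 456)/avg = 74/493 = 0.150101…
E_cross = (482/1965) / (74/493) = 1.6341…
E_cross > 0 ⇒ the goods are substitutes.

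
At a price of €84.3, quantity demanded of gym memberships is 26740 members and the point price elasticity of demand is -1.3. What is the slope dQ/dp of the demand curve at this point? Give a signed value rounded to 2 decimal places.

Ed = (dQ/dp)·(p/Q) ⇒ dQ/dp = Ed·Q/p = (-1.3)·26740/84.3 = -412.3606…

-412.36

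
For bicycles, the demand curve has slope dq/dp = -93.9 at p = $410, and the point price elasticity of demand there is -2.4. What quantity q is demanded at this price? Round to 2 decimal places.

16041.25

Ed = (dq/dp)·(p/q) ⇒ q = (dq/dp)·p/Ed = (-93.9)·410/(-2.4) = 16041.25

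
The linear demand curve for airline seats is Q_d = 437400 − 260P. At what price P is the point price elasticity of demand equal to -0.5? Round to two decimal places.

Ed = −260P/(437400 − 260P). Set this equal to -0.5:
260P = 0.5·(437400 − 260P) ⇒ 260P(1 + 0.5) = 0.5·437400
P = 0.5·437400 / (260·1.5) = 560.7692…

560.77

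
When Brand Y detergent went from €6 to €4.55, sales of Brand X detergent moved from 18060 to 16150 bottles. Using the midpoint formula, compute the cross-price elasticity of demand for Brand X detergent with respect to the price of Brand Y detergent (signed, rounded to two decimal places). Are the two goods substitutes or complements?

0.41; substitutes

%ΔQ_{Brand X detergent} = (16150 − 18060)/avg = -1910/17105 = -0.111663…
%ΔP_{Brand Y detergent} = (4.55 − 6)/avg = -1.45/5.275 = -0.274881…
E_cross = (-1910/17105) / (-1.45/5.275) = 0.4062…
E_cross > 0 ⇒ the goods are substitutes.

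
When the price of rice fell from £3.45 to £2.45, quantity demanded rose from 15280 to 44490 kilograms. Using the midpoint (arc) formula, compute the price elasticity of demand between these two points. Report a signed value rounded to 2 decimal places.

%ΔQ = (44490 − 15280) / [(15280 + 44490)/2] = 29210/29885 = 0.977413…
%ΔP = (2.45 − 3.45) / [(3.45 + 2.45)/2] = -1/2.95 = -0.338983…
Arc Ed = %ΔQ / %ΔP = (29210/29885) / (-1/2.95) = -2.8833…

-2.88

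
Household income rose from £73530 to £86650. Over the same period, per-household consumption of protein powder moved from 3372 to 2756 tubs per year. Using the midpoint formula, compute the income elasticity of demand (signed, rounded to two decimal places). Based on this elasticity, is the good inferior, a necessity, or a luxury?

-1.23; inferior

%ΔQ = (2756 − 3372)/[( 3372 + 2756)/2] = -616/3064 = -0.201044…
%ΔIncome = (86650 − 73530)/[( 73530 + 86650)/2] = 13120/80090 = 0.163815…
E_income = (-616/3064) / (13120/80090) = -1.2272…
E_income < 0 ⇒ inferior good.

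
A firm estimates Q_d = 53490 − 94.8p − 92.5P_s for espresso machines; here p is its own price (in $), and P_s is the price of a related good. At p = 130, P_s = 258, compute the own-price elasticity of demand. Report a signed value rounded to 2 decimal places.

-0.71

At the given values, Q_d = 53490 − 94.8(130) − 92.5(258) = 17301.
∂Q_d/∂p = −94.8.
E = (-94.8) × (130/17301) = -0.7123…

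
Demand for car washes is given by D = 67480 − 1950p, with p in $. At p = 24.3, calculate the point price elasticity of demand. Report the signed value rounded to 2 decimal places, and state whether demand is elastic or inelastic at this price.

-2.36; elastic

dD/dp = −1950. At p = 24.3, D = 67480 − 1950(24.3) = 20095.
Ed = (dD/dp)·(p/D) = −1950 × (24.3/20095) = -2.3580…
|Ed| = 2.36 > 1, so demand is elastic.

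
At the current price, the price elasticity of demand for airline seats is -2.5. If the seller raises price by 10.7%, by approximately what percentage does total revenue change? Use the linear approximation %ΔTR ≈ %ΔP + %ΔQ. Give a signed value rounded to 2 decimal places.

-16.05%

%ΔQ ≈ Ed × %ΔP = (-2.5) × (+10.7%) = -26.7500%
%ΔTR ≈ %ΔP + %ΔQ = (+10.7%) + (-26.7500%) = -16.0500%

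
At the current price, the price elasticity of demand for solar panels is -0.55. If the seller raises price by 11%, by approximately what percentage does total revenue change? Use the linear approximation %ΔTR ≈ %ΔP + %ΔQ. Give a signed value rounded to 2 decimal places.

+4.95%

%ΔQ ≈ Ed × %ΔP = (-0.55) × (+11%) = -6.0500%
%ΔTR ≈ %ΔP + %ΔQ = (+11%) + (-6.0500%) = +4.9500%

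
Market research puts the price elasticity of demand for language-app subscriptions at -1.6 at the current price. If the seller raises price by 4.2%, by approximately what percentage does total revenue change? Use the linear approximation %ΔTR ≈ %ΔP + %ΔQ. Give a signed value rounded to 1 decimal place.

%ΔQ ≈ Ed × %ΔP = (-1.6) × (+4.2%) = -6.7200%
%ΔTR ≈ %ΔP + %ΔQ = (+4.2%) + (-6.7200%) = -2.5200%

-2.5%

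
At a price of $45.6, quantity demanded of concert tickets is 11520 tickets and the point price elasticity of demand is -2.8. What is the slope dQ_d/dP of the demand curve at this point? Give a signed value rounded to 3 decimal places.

-707.368

Ed = (dQ_d/dP)·(P/Q_d) ⇒ dQ_d/dP = Ed·Q_d/P = (-2.8)·11520/45.6 = -707.36842…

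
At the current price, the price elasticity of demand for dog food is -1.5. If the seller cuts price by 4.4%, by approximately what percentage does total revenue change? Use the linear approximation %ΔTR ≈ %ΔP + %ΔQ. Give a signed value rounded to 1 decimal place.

%ΔQ ≈ Ed × %ΔP = (-1.5) × (-4.4%) = +6.6000%
%ΔTR ≈ %ΔP + %ΔQ = (-4.4%) + (+6.6000%) = +2.2000%

+2.2%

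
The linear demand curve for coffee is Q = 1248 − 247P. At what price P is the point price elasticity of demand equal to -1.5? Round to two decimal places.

3.03

Ed = −247P/(1248 − 247P). Set this equal to -1.5:
247P = 1.5·(1248 − 247P) ⇒ 247P(1 + 1.5) = 1.5·1248
P = 1.5·1248 / (247·2.5) = 3.0315…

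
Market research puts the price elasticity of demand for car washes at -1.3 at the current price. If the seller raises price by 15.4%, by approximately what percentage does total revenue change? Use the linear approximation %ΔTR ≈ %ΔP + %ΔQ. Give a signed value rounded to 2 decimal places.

-4.62%

%ΔQ ≈ Ed × %ΔP = (-1.3) × (+15.4%) = -20.0200%
%ΔTR ≈ %ΔP + %ΔQ = (+15.4%) + (-20.0200%) = -4.6200%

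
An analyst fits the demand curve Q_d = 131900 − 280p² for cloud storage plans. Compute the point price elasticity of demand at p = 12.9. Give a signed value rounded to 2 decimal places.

-1.09

dQ_d/dp = −2·280·p = -7224. At p = 12.9, Q_d = 85305.2.
Ed = (dQ_d/dp)·(p/Q_d) = (-7224) × (12.9/85305.2) = -1.0924…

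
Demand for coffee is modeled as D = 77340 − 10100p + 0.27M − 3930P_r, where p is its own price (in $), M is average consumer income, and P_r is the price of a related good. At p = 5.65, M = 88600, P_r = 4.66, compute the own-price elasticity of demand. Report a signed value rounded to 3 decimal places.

-2.205

At the given values, D = 77340 − 10100(5.65) + 0.27(88600) − 3930(4.66) = 25883.2.
∂D/∂p = −10100.
E = (-10100) × (5.65/25883.2) = -2.20471…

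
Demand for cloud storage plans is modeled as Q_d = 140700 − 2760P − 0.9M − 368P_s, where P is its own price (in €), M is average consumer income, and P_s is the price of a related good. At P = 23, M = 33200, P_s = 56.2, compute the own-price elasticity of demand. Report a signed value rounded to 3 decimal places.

-2.381

At the given values, Q_d = 140700 − 2760(23) − 0.9(33200) − 368(56.2) = 26658.4.
∂Q_d/∂P = −2760.
E = (-2760) × (23/26658.4) = -2.38123…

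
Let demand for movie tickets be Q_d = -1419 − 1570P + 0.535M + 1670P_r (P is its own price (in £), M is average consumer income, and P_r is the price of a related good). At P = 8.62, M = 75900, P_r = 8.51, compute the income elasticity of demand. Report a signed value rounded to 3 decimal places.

At the given values, Q_d = -1419 − 1570(8.62) + 0.535(75900) + 1670(8.51) = 39865.8.
∂Q_d/∂M = 0.535.
E = (0.535) × (75900/39865.8) = 1.01857…

1.019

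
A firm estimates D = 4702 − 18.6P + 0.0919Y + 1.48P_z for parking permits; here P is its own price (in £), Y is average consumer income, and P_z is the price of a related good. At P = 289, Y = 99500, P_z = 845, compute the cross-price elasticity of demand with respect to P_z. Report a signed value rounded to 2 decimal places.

At the given values, D = 4702 − 18.6(289) + 0.0919(99500) + 1.48(845) = 9721.25.
∂D/∂P_z = 1.48.
E = (1.48) × (845/9721.25) = 0.1286…

0.13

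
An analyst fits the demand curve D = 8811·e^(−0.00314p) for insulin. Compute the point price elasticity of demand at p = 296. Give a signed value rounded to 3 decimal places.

-0.929

dD/dp = −0.00314·D = -10.9221. At p = 296, D = 3478.36.
Ed = (dD/dp)·(p/D) = (-10.9221) × (296/3478.36) = -0.92944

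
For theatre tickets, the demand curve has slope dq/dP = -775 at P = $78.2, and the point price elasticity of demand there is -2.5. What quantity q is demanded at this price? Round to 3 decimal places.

24242.000

Ed = (dq/dP)·(P/q) ⇒ q = (dq/dP)·P/Ed = (-775)·78.2/(-2.5) = 24242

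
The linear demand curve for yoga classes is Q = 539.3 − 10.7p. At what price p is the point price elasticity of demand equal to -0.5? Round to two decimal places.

Ed = −10.7p/(539.3 − 10.7p). Set this equal to -0.5:
10.7p = 0.5·(539.3 − 10.7p) ⇒ 10.7p(1 + 0.5) = 0.5·539.3
p = 0.5·539.3 / (10.7·1.5) = 16.8006…

16.80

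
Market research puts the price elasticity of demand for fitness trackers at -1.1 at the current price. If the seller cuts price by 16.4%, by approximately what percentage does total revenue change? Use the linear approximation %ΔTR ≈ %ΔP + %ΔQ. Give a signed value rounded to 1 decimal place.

%ΔQ ≈ Ed × %ΔP = (-1.1) × (-16.4%) = +18.0400%
%ΔTR ≈ %ΔP + %ΔQ = (-16.4%) + (+18.0400%) = +1.6400%

+1.6%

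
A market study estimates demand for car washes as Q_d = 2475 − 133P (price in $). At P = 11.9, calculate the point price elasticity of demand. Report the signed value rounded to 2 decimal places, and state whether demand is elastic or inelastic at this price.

dQ_d/dP = −133. At P = 11.9, Q_d = 2475 − 133(11.9) = 892.3.
Ed = (dQ_d/dP)·(P/Q_d) = −133 × (11.9/892.3) = -1.7737…
|Ed| = 1.77 > 1, so demand is elastic.

-1.77; elastic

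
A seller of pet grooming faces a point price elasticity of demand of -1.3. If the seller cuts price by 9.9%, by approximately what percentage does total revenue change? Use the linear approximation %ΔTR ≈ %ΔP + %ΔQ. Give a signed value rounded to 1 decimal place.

+3.0%

%ΔQ ≈ Ed × %ΔP = (-1.3) × (-9.9%) = +12.8700%
%ΔTR ≈ %ΔP + %ΔQ = (-9.9%) + (+12.8700%) = +2.9700%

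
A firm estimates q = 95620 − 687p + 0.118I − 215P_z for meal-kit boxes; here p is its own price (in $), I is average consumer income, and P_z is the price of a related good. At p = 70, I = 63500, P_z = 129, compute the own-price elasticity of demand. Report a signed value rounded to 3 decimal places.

-1.762

At the given values, q = 95620 − 687(70) + 0.118(63500) − 215(129) = 27288.
∂q/∂p = −687.
E = (-687) × (70/27288) = -1.76231…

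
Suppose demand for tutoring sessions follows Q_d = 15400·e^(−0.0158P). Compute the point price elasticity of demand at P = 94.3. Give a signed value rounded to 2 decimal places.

dQ_d/dP = −0.0158·Q_d = -54.841. At P = 94.3, Q_d = 3470.95.
Ed = (dQ_d/dP)·(P/Q_d) = (-54.841) × (94.3/3470.95) = -1.4899…

-1.49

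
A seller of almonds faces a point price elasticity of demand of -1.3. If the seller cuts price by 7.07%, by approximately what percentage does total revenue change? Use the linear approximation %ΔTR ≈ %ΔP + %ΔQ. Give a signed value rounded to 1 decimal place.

+2.1%

%ΔQ ≈ Ed × %ΔP = (-1.3) × (-7.07%) = +9.1910%
%ΔTR ≈ %ΔP + %ΔQ = (-7.07%) + (+9.1910%) = +2.1210%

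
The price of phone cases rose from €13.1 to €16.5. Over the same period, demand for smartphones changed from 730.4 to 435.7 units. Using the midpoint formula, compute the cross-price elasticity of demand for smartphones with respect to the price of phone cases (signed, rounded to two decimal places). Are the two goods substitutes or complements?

%ΔQ_{smartphones} = (435.7 − 730.4)/avg = -294.7/583.05 = -0.505445…
%ΔP_{phone cases} = (16.5 − 13.1)/avg = 3.4/14.8 = 0.229729…
E_cross = (-294.7/583.05) / (3.4/14.8) = -2.2001…
E_cross < 0 ⇒ the goods are complements.

-2.20; complements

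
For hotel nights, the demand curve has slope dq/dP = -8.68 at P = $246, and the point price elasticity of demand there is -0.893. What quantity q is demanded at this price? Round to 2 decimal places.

Ed = (dq/dP)·(P/q) ⇒ q = (dq/dP)·P/Ed = (-8.68)·246/(-0.893) = 2391.1310…

2391.13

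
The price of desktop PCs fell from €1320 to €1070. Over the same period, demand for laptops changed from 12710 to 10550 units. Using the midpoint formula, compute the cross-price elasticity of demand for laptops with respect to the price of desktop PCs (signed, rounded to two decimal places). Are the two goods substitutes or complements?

%ΔQ_{laptops} = (10550 − 12710)/avg = -2160/11630 = -0.185726…
%ΔP_{desktop PCs} = (1070 − 1320)/avg = -250/1195 = -0.209205…
E_cross = (-2160/11630) / (-250/1195) = 0.8877…
E_cross > 0 ⇒ the goods are substitutes.

0.89; substitutes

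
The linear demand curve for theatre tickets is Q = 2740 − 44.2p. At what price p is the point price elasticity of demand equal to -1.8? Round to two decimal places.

39.85

Ed = −44.2p/(2740 − 44.2p). Set this equal to -1.8:
44.2p = 1.8·(2740 − 44.2p) ⇒ 44.2p(1 + 1.8) = 1.8·2740
p = 1.8·2740 / (44.2·2.8) = 39.8513…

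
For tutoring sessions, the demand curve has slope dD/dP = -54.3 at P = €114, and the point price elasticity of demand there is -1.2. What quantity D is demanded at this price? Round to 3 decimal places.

Ed = (dD/dP)·(P/D) ⇒ D = (dD/dP)·P/Ed = (-54.3)·114/(-1.2) = 5158.5

5158.500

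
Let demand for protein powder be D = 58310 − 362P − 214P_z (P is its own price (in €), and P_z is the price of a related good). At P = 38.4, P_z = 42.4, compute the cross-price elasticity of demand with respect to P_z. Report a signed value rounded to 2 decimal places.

-0.26

At the given values, D = 58310 − 362(38.4) − 214(42.4) = 35335.6.
∂D/∂P_z = -214.
E = (-214) × (42.4/35335.6) = -0.2567…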